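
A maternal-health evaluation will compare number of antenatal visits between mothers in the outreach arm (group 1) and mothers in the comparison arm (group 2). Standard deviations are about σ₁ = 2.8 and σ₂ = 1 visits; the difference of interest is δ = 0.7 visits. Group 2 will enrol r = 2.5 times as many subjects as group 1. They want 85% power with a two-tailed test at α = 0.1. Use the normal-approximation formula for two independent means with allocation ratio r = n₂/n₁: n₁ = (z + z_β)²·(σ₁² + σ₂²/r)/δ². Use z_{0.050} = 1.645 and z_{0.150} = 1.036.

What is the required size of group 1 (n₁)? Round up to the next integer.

n₁ = 121

n₁ = (z_{α/2} + z_β)² · (σ₁² + σ₂²/r) / δ²
   = (1.645 + 1.036)² · (2.8² + 1²/2.5) / 0.7²
   = 7.1878 · (7.84 + 0.4) / 0.49
   = 7.1878 · 8.24 / 0.49
   = 120.87
Round up → n₁ = 121; n₂ = r·n₁ = 2.5 × 121 = 303.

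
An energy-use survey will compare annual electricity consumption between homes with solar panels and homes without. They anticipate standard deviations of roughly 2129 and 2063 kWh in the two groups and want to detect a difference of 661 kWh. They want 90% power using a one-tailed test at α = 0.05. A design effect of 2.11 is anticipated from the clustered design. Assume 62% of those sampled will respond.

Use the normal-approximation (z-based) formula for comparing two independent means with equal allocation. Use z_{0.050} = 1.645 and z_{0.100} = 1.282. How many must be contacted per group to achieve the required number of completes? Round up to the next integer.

n = (z_α + z_β)² · (σ₁² + σ₂²) / δ²
  = (1.645 + 1.282)² · (2129² + 2063² = 8788610) / 661²
  = 8.5673 · 8788610 / 436921
  = 172.33
Design effect: 2.11 × 172.33 = 363.62.
Adjust for 62% response: 363.62 / 0.62 = 586.48.
Round up → n = 587 per group.

n = 587 per group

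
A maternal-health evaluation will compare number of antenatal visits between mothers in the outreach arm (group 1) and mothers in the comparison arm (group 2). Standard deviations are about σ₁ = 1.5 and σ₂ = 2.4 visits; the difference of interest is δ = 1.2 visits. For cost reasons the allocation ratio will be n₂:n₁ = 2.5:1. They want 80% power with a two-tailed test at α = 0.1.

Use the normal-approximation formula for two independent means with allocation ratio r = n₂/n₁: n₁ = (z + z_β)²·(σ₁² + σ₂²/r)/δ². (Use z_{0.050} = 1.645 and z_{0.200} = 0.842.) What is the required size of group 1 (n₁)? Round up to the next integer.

n₁ = (z_{α/2} + z_β)² · (σ₁² + σ₂²/r) / δ²
   = (1.645 + 0.842)² · (1.5² + 2.4²/2.5) / 1.2²
   = 6.1852 · (2.25 + 2.304) / 1.44
   = 6.1852 · 4.554 / 1.44
   = 19.56
Round up → n₁ = 20; n₂ = r·n₁ = 2.5 × 20 = 50.

n₁ = 20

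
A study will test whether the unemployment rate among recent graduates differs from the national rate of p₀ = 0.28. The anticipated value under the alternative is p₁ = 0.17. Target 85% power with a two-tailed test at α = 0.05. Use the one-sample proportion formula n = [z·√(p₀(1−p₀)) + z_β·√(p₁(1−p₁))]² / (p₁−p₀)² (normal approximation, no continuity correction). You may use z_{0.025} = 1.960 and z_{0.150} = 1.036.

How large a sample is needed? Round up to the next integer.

n = 134

n = [z_{α/2}·√(p₀q₀) + z_β·√(p₁q₁)]² / (p₁ − p₀)²
  = [1.960·√(0.28·0.72) + 1.036·√(0.17·0.83)]² / (-0.11)²
  = [1.960·0.4490 + 1.036·0.3756]² / 0.0121
  = [1.2692]² / 0.0121
  = 133.13
Round up → n = 134.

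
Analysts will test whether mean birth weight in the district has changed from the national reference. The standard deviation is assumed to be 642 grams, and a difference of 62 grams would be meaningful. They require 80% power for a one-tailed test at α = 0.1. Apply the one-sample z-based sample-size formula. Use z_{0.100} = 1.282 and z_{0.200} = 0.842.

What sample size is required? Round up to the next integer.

n = 484

n = (z_α + z_β)² · σ² / δ²
  = (1.282 + 0.842)² · 642² / 62²
  = 4.5114 · 412164 / 3844
  = 483.72
Round up → n = 484.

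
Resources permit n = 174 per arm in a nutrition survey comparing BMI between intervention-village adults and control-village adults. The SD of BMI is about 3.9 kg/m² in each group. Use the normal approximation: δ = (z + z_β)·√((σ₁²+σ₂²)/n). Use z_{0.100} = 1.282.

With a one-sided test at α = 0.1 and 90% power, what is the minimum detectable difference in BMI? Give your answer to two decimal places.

δ = (z_α + z_β) · √((σ₁²+σ₂²)/n)
  = (1.282 + 1.282) · √(30.42/174)
  = 2.564 · √0.17483
  = 2.564 · 0.4181
  = 1.0721

Minimum detectable difference ≈ 1.07 kg/m²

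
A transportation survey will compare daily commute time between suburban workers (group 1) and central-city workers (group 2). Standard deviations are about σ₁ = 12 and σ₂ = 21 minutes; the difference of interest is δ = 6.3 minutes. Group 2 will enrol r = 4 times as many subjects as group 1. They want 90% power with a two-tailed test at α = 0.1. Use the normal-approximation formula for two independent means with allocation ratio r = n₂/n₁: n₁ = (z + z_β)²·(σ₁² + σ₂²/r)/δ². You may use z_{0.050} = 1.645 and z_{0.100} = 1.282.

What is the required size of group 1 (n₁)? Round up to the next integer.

n₁ = (z_{α/2} + z_β)² · (σ₁² + σ₂²/r) / δ²
   = (1.645 + 1.282)² · (12² + 21²/4) / 6.3²
   = 8.5673 · (144 + 110.25) / 39.69
   = 8.5673 · 254.25 / 39.69
   = 54.88
Round up → n₁ = 55; n₂ = r·n₁ = 4 × 55 = 220.

n₁ = 55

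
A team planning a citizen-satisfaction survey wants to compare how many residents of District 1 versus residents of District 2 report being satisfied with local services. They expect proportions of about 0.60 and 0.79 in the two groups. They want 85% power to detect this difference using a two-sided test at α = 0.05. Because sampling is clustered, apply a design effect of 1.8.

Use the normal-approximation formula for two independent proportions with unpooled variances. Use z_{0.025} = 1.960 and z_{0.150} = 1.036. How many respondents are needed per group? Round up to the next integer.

n = 182 per group

n = (z_{α/2} + z_β)² · [p₁(1−p₁) + p₂(1−p₂)] / (p₁ − p₂)²
  = (1.960 + 1.036)² · (0.60·0.40 + 0.79·0.21) / (-0.19)²
  = (2.996)² · (0.2400 + 0.1659) / 0.0361
  = 8.9760 · 0.4059 / 0.0361
  = 100.92
Design effect: 1.8 × 100.92 = 181.66.
Round up → n = 182 per group.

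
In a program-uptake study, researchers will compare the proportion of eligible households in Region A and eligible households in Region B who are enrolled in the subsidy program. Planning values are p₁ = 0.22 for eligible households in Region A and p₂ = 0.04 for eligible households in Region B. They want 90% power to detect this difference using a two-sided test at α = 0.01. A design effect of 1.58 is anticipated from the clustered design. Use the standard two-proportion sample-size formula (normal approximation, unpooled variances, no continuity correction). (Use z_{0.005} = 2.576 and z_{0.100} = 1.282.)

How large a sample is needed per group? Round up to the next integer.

n = (z_{α/2} + z_β)² · [p₁(1−p₁) + p₂(1−p₂)] / (p₁ − p₂)²
  = (2.576 + 1.282)² · (0.22·0.78 + 0.04·0.96) / (0.18)²
  = (3.858)² · (0.1716 + 0.0384) / 0.0324
  = 14.8842 · 0.2100 / 0.0324
  = 96.47
Design effect: 1.58 × 96.47 = 152.42.
Round up → n = 153 per group.

n = 153 per group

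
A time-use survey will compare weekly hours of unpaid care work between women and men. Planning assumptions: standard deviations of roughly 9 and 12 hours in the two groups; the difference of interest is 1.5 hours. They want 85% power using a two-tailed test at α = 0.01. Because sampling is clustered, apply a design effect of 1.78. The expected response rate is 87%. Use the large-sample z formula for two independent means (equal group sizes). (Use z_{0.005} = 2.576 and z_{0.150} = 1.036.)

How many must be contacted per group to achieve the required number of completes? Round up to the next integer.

n = 2670 per group

n = (z_{α/2} + z_β)² · (σ₁² + σ₂²) / δ²
  = (2.576 + 1.036)² · (9² + 12² = 225) / 1.5²
  = 13.0465 · 225 / 2.25
  = 1304.65
Design effect: 1.78 × 1304.65 = 2322.28.
Adjust for 87% response: 2322.28 / 0.87 = 2669.29.
Round up → n = 2670 per group.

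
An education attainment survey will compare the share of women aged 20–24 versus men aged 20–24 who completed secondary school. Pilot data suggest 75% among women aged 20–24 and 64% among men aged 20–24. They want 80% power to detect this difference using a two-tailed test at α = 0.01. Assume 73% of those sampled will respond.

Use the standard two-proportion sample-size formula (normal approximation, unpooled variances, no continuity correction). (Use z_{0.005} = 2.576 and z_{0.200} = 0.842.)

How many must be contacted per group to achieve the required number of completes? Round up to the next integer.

n = (z_{α/2} + z_β)² · [p₁(1−p₁) + p₂(1−p₂)] / (p₁ − p₂)²
  = (2.576 + 0.842)² · (0.75·0.25 + 0.64·0.36) / (0.11)²
  = (3.418)² · (0.1875 + 0.2304) / 0.0121
  = 11.6827 · 0.4179 / 0.0121
  = 403.49
Adjust for 73% response: 403.49 / 0.73 = 552.72.
Round up → n = 553 per group.

n = 553 per group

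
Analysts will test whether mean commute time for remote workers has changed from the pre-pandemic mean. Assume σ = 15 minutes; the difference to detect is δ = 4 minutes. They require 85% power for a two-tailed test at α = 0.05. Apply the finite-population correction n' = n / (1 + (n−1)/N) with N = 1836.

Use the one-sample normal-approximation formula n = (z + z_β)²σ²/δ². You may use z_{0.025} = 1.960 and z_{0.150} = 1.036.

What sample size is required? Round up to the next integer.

n = 119

n = (z_{α/2} + z_β)² · σ² / δ²
  = (1.960 + 1.036)² · 15² / 4²
  = 8.9760 · 225 / 16
  = 126.23
Finite-population correction (N = 1836): 126.23 / (1 + (126.23 − 1)/1836) = 118.17.
Round up → n = 119.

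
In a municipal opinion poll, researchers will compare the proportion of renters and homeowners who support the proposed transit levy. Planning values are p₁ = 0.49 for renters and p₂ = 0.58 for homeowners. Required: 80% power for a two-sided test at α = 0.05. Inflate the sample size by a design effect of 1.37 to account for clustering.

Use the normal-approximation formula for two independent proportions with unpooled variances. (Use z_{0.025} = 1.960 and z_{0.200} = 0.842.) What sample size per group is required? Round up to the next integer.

n = (z_{α/2} + z_β)² · [p₁(1−p₁) + p₂(1−p₂)] / (p₁ − p₂)²
  = (1.960 + 0.842)² · (0.49·0.51 + 0.58·0.42) / (-0.09)²
  = (2.802)² · (0.2499 + 0.2436) / 0.0081
  = 7.8512 · 0.4935 / 0.0081
  = 478.34
Design effect: 1.37 × 478.34 = 655.33.
Round up → n = 656 per group.

n = 656 per group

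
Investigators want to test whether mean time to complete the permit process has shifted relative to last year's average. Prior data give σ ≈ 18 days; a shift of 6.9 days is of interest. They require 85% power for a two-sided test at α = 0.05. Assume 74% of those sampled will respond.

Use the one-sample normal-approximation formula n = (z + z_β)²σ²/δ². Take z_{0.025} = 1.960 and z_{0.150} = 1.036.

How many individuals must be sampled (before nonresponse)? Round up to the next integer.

n = (z_{α/2} + z_β)² · σ² / δ²
  = (1.960 + 1.036)² · 18² / 6.9²
  = 8.9760 · 324 / 47.61
  = 61.08
Adjust for 74% response: 61.08 / 0.74 = 82.55.
Round up → n = 83.

n = 83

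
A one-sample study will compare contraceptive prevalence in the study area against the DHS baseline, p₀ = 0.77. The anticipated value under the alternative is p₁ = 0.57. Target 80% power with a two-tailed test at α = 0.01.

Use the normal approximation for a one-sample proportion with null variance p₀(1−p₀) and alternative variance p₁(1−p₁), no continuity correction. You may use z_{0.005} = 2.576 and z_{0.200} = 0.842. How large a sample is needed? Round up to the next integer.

n = 57

n = [z_{α/2}·√(p₀q₀) + z_β·√(p₁q₁)]² / (p₁ − p₀)²
  = [2.576·√(0.77·0.23) + 0.842·√(0.57·0.43)]² / (-0.20)²
  = [2.576·0.4208 + 0.842·0.4951]² / 0.0400
  = [1.5009]² / 0.0400
  = 56.32
Round up → n = 57.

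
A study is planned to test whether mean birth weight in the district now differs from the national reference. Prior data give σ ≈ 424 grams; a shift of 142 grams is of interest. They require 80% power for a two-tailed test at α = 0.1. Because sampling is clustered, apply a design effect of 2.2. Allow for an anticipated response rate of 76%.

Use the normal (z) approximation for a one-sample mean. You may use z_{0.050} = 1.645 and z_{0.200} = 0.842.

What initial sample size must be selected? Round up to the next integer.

n = 160

n = (z_{α/2} + z_β)² · σ² / δ²
  = (1.645 + 0.842)² · 424² / 142²
  = 6.1852 · 179776 / 20164
  = 55.15
Design effect: 2.2 × 55.15 = 121.32.
Adjust for 76% response: 121.32 / 0.76 = 159.63.
Round up → n = 160.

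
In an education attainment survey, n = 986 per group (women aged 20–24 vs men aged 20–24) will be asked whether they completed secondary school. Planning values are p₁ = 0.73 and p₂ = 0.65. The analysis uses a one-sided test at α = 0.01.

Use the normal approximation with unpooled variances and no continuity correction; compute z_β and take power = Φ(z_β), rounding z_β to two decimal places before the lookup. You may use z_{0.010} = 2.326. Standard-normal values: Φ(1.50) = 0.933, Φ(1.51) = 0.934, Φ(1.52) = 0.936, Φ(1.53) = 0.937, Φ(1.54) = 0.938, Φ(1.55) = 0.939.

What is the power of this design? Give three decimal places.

Power ≈ 0.937

z_β = |p₁−p₂|·√(n/[p₁q₁+p₂q₂]) − z_α
    = 0.08 · √(986/0.4246) − 2.326
    = 0.08 · 48.1891 − 2.326
    = 3.8551 − 2.326 = 1.5291 → 1.53
Power = Φ(1.53) = 0.937.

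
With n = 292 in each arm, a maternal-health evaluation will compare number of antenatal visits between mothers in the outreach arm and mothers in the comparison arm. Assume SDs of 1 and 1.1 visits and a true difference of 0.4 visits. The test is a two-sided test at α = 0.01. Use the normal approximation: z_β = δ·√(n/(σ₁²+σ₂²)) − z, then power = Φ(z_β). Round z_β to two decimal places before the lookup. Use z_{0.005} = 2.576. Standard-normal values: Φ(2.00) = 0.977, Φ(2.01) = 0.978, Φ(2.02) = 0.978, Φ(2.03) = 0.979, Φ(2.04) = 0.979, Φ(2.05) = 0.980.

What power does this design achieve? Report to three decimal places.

Power ≈ 0.978

z_β = δ·√(n/(σ₁²+σ₂²)) − z_{α/2}
    = 0.4 · √(292/2.21) − 2.576
    = 0.4 · 11.49464 − 2.576
    = 4.5979 − 2.576 = 2.0219 → 2.02
Power = Φ(2.02) = 0.978.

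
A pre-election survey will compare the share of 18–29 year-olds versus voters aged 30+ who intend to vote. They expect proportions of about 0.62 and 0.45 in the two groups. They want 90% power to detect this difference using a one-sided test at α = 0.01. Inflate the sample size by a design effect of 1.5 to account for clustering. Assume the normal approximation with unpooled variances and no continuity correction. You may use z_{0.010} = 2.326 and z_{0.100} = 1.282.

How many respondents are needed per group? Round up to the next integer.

n = 327 per group

n = (z_α + z_β)² · [p₁(1−p₁) + p₂(1−p₂)] / (p₁ − p₂)²
  = (2.326 + 1.282)² · (0.62·0.38 + 0.45·0.55) / (0.17)²
  = (3.608)² · (0.2356 + 0.2475) / 0.0289
  = 13.0177 · 0.4831 / 0.0289
  = 217.61
Design effect: 1.5 × 217.61 = 326.41.
Round up → n = 327 per group.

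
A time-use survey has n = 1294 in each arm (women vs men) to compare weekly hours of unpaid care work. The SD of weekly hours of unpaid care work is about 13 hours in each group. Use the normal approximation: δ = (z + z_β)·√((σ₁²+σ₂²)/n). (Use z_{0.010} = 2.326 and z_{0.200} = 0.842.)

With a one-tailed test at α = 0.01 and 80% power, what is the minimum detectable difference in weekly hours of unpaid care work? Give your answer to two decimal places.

Minimum detectable difference ≈ 1.62 hours

δ = (z_α + z_β) · √((σ₁²+σ₂²)/n)
  = (2.326 + 0.842) · √(338/1294)
  = 3.168 · √0.26121
  = 3.168 · 0.5111
  = 1.6191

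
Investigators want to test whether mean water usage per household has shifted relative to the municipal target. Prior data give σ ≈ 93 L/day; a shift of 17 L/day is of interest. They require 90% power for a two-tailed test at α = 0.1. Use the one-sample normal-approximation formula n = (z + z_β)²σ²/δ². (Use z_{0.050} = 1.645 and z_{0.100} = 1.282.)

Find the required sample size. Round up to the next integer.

n = 257

n = (z_{α/2} + z_β)² · σ² / δ²
  = (1.645 + 1.282)² · 93² / 17²
  = 8.5673 · 8649 / 289
  = 256.40
Round up → n = 257.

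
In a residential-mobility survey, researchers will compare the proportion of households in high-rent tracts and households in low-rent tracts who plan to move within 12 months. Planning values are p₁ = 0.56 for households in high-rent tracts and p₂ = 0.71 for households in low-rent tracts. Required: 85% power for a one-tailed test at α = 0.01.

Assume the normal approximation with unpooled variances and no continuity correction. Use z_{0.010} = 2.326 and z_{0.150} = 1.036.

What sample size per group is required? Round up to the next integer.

n = (z_α + z_β)² · [p₁(1−p₁) + p₂(1−p₂)] / (p₁ − p₂)²
  = (2.326 + 1.036)² · (0.56·0.44 + 0.71·0.29) / (-0.15)²
  = (3.362)² · (0.2464 + 0.2059) / 0.0225
  = 11.3030 · 0.4523 / 0.0225
  = 227.22
Round up → n = 228 per group.

n = 228 per group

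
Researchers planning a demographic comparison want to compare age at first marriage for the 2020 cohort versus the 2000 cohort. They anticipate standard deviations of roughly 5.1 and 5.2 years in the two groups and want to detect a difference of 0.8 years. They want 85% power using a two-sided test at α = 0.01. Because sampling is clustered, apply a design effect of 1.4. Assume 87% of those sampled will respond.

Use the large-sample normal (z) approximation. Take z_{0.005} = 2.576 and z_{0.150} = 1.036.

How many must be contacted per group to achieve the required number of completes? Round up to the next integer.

n = 1741 per group

n = (z_{α/2} + z_β)² · (σ₁² + σ₂²) / δ²
  = (2.576 + 1.036)² · (5.1² + 5.2² = 53.05) / 0.8²
  = 13.0465 · 53.05 / 0.64
  = 1081.44
Design effect: 1.4 × 1081.44 = 1514.01.
Adjust for 87% response: 1514.01 / 0.87 = 1740.24.
Round up → n = 1741 per group.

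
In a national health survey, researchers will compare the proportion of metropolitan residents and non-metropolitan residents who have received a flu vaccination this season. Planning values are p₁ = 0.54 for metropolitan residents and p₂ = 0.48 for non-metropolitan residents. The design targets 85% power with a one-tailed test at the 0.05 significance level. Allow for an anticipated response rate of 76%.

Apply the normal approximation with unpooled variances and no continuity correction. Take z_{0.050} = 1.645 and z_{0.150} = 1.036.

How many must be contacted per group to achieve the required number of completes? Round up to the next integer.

n = 1309 per group

n = (z_α + z_β)² · [p₁(1−p₁) + p₂(1−p₂)] / (p₁ − p₂)²
  = (1.645 + 1.036)² · (0.54·0.46 + 0.48·0.52) / (0.06)²
  = (2.681)² · (0.2484 + 0.2496) / 0.0036
  = 7.1878 · 0.4980 / 0.0036
  = 994.31
Adjust for 76% response: 994.31 / 0.76 = 1308.30.
Round up → n = 1309 per group.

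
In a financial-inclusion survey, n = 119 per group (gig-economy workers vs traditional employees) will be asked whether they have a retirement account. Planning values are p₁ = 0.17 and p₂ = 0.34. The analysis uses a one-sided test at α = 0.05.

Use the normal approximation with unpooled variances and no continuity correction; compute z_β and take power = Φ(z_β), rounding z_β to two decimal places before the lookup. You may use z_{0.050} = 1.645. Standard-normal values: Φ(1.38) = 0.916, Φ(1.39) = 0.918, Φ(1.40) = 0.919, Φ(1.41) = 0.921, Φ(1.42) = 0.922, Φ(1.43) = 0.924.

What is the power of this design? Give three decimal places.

Power ≈ 0.922

z_β = |p₁−p₂|·√(n/[p₁q₁+p₂q₂]) − z_α
    = 0.17 · √(119/0.3655) − 1.645
    = 0.17 · 18.0439 − 1.645
    = 3.0675 − 1.645 = 1.4225 → 1.42
Power = Φ(1.42) = 0.922.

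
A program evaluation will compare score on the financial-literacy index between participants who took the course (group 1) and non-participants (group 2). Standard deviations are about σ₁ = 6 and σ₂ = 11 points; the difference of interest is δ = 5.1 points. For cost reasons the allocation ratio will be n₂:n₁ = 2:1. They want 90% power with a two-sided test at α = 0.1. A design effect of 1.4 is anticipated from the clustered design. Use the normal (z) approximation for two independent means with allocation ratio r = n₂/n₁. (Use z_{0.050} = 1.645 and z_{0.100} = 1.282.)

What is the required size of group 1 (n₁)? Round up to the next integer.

n₁ = 45

n₁ = (z_{α/2} + z_β)² · (σ₁² + σ₂²/r) / δ²
   = (1.645 + 1.282)² · (6² + 11²/2) / 5.1²
   = 8.5673 · (36 + 60.5) / 26.01
   = 8.5673 · 96.5 / 26.01
   = 31.79
Design effect: 1.4 × 31.79 = 44.50.
Round up → n₁ = 45; n₂ = r·n₁ = 2 × 45 = 90.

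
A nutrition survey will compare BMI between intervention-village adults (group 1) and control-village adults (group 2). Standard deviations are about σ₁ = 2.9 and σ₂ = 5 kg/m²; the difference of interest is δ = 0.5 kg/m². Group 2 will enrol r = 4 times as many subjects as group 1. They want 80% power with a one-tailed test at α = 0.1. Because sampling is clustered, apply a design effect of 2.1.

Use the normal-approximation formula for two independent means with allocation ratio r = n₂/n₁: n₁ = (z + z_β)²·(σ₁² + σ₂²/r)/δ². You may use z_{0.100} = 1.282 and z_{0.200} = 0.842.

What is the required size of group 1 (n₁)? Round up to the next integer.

n₁ = (z_α + z_β)² · (σ₁² + σ₂²/r) / δ²
   = (1.282 + 0.842)² · (2.9² + 5²/4) / 0.5²
   = 4.5114 · (8.41 + 6.25) / 0.25
   = 4.5114 · 14.66 / 0.25
   = 264.55
Design effect: 2.1 × 264.55 = 555.55.
Round up → n₁ = 556; n₂ = r·n₁ = 4 × 556 = 2224.

n₁ = 556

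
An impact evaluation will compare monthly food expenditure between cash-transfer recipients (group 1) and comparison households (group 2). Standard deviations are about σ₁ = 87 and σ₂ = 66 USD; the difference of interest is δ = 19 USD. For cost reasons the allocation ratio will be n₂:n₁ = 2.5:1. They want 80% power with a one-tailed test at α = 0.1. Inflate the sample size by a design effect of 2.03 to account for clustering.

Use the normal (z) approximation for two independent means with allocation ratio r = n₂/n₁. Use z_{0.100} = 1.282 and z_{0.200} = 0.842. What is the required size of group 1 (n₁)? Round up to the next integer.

n₁ = (z_α + z_β)² · (σ₁² + σ₂²/r) / δ²
   = (1.282 + 0.842)² · (87² + 66²/2.5) / 19²
   = 4.5114 · (7569 + 1742.4) / 361
   = 4.5114 · 9311.4 / 361
   = 116.36
Design effect: 2.03 × 116.36 = 236.22.
Round up → n₁ = 237; n₂ = r·n₁ = 2.5 × 237 = 593.

n₁ = 237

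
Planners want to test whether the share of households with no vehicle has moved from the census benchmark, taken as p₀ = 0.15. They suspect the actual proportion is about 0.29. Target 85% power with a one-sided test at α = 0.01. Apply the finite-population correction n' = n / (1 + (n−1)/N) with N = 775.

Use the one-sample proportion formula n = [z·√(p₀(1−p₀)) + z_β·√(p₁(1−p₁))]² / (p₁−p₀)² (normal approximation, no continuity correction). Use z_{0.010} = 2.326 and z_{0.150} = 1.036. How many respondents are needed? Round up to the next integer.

n = 78

n = [z_α·√(p₀q₀) + z_β·√(p₁q₁)]² / (p₁ − p₀)²
  = [2.326·√(0.15·0.85) + 1.036·√(0.29·0.71)]² / (0.14)²
  = [2.326·0.3571 + 1.036·0.4538]² / 0.0196
  = [1.3006]² / 0.0196
  = 86.31
Finite-population correction (N = 775): 86.31 / (1 + (86.31 − 1)/775) = 77.75.
Round up → n = 78.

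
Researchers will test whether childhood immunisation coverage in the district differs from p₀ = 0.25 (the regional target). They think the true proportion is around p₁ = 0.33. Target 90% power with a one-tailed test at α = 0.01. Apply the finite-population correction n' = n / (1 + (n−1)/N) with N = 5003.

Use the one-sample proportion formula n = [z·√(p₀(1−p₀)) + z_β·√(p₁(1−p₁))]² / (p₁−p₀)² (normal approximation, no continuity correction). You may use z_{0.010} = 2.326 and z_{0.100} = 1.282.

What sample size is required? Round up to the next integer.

n = [z_α·√(p₀q₀) + z_β·√(p₁q₁)]² / (p₁ − p₀)²
  = [2.326·√(0.25·0.75) + 1.282·√(0.33·0.67)]² / (0.08)²
  = [2.326·0.4330 + 1.282·0.4702]² / 0.0064
  = [1.6100]² / 0.0064
  = 405.02
Finite-population correction (N = 5003): 405.02 / (1 + (405.02 − 1)/5003) = 374.75.
Round up → n = 375.

n = 375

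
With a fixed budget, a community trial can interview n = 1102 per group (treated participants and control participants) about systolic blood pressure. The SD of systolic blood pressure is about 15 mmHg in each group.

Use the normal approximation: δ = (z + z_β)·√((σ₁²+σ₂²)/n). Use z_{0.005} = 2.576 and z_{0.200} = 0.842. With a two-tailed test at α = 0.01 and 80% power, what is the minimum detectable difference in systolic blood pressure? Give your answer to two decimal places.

Minimum detectable difference ≈ 2.18 mmHg

δ = (z_{α/2} + z_β) · √((σ₁²+σ₂²)/n)
  = (2.576 + 0.842) · √(450/1102)
  = 3.418 · √0.40835
  = 3.418 · 0.6390
  = 2.1842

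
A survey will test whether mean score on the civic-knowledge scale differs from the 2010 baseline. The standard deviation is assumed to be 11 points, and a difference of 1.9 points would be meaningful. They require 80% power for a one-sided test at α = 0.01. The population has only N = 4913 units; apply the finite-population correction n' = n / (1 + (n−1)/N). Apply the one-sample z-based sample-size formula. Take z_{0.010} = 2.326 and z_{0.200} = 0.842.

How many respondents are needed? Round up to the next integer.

n = 315

n = (z_α + z_β)² · σ² / δ²
  = (2.326 + 0.842)² · 11² / 1.9²
  = 10.0362 · 121 / 3.61
  = 336.39
Finite-population correction (N = 4913): 336.39 / (1 + (336.39 − 1)/4913) = 314.90.
Round up → n = 315.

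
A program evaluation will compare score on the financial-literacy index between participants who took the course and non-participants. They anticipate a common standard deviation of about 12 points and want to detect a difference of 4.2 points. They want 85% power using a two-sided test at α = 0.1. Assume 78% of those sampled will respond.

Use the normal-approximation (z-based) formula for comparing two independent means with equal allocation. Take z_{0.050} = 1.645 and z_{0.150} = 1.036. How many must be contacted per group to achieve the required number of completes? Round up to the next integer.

n = (z_{α/2} + z_β)² · (σ₁² + σ₂²) / δ²
  = (1.645 + 1.036)² · (2·12² = 288) / 4.2²
  = 7.1878 · 288 / 17.64
  = 117.35
Adjust for 78% response: 117.35 / 0.78 = 150.45.
Round up → n = 151 per group.

n = 151 per group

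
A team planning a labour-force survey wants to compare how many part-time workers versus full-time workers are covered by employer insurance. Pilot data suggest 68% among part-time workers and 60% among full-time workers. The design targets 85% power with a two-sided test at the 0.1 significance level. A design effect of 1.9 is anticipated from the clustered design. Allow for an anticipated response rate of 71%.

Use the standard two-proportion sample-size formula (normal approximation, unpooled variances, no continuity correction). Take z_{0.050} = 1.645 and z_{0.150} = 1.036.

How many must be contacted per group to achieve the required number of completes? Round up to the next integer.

n = 1376 per group

n = (z_{α/2} + z_β)² · [p₁(1−p₁) + p₂(1−p₂)] / (p₁ − p₂)²
  = (1.645 + 1.036)² · (0.68·0.32 + 0.60·0.40) / (0.08)²
  = (2.681)² · (0.2176 + 0.2400) / 0.0064
  = 7.1878 · 0.4576 / 0.0064
  = 513.92
Design effect: 1.9 × 513.92 = 976.46.
Adjust for 71% response: 976.46 / 0.71 = 1375.29.
Round up → n = 1376 per group.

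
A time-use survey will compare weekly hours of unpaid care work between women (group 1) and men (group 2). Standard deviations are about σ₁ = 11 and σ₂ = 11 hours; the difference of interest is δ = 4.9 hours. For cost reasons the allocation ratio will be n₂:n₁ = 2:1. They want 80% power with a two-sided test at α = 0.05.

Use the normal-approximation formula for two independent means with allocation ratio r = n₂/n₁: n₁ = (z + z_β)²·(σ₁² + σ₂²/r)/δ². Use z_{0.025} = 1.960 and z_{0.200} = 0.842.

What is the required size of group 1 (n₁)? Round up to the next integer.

n₁ = (z_{α/2} + z_β)² · (σ₁² + σ₂²/r) / δ²
   = (1.960 + 0.842)² · (11² + 11²/2) / 4.9²
   = 7.8512 · (121 + 60.5) / 24.01
   = 7.8512 · 181.5 / 24.01
   = 59.35
Round up → n₁ = 60; n₂ = r·n₁ = 2 × 60 = 120.

n₁ = 60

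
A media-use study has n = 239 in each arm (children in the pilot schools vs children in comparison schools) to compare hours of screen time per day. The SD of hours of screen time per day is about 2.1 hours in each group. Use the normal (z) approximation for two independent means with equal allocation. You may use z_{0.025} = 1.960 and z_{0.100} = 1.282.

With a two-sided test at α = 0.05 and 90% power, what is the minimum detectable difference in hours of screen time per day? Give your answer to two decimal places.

δ = (z_{α/2} + z_β) · √((σ₁²+σ₂²)/n)
  = (1.960 + 1.282) · √(8.82/239)
  = 3.242 · √0.0369
  = 3.242 · 0.1921
  = 0.6228

Minimum detectable difference ≈ 0.62 hours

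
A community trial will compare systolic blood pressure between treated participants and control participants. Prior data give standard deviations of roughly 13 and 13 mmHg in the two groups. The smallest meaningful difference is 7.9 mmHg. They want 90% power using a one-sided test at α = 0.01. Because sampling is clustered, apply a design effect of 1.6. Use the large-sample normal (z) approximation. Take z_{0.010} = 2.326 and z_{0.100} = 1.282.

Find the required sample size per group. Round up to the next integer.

n = (z_α + z_β)² · (σ₁² + σ₂²) / δ²
  = (2.326 + 1.282)² · (13² + 13² = 338) / 7.9²
  = 13.0177 · 338 / 62.41
  = 70.50
Design effect: 1.6 × 70.50 = 112.80.
Round up → n = 113 per group.

n = 113 per group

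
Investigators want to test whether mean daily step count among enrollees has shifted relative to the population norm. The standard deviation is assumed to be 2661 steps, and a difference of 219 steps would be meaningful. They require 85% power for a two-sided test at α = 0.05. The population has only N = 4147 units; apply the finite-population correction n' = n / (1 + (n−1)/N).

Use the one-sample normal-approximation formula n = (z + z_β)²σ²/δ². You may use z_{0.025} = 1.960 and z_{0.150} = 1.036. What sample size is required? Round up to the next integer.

n = 1005

n = (z_{α/2} + z_β)² · σ² / δ²
  = (1.960 + 1.036)² · 2661² / 219²
  = 8.9760 · 7080921 / 47961
  = 1325.21
Finite-population correction (N = 4147): 1325.21 / (1 + (1325.21 − 1)/4147) = 1004.47.
Round up → n = 1005.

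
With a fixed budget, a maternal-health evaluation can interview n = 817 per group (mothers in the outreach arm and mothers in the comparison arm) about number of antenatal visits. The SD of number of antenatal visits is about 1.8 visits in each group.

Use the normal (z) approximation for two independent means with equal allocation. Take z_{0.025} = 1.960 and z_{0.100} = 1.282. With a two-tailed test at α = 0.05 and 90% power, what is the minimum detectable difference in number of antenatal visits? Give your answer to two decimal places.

δ = (z_{α/2} + z_β) · √((σ₁²+σ₂²)/n)
  = (1.960 + 1.282) · √(6.48/817)
  = 3.242 · √0.00793
  = 3.242 · 0.0891
  = 0.2887

Minimum detectable difference ≈ 0.29 visits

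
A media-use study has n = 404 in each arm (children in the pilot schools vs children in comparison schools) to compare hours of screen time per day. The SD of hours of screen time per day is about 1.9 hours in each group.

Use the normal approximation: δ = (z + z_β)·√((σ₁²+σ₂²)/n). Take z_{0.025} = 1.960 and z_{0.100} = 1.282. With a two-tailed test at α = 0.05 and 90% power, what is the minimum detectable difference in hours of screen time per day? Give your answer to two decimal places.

δ = (z_{α/2} + z_β) · √((σ₁²+σ₂²)/n)
  = (1.960 + 1.282) · √(7.22/404)
  = 3.242 · √0.01787
  = 3.242 · 0.1337
  = 0.4334

Minimum detectable difference ≈ 0.43 hours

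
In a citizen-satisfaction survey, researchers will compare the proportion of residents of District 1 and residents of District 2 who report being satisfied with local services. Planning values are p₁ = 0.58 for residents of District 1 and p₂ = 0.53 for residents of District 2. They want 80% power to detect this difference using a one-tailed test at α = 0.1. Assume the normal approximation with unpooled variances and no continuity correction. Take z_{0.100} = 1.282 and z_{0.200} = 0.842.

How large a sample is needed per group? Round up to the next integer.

n = (z_α + z_β)² · [p₁(1−p₁) + p₂(1−p₂)] / (p₁ − p₂)²
  = (1.282 + 0.842)² · (0.58·0.42 + 0.53·0.47) / (0.05)²
  = (2.124)² · (0.2436 + 0.2491) / 0.0025
  = 4.5114 · 0.4927 / 0.0025
  = 889.10
Round up → n = 890 per group.

n = 890 per group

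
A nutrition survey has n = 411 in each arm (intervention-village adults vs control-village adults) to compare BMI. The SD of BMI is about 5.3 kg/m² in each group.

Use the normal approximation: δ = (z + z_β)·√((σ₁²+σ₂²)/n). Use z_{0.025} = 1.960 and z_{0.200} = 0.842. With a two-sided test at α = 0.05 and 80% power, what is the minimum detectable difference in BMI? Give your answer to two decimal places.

Minimum detectable difference ≈ 1.04 kg/m²

δ = (z_{α/2} + z_β) · √((σ₁²+σ₂²)/n)
  = (1.960 + 0.842) · √(56.18/411)
  = 2.802 · √0.13669
  = 2.802 · 0.3697
  = 1.0359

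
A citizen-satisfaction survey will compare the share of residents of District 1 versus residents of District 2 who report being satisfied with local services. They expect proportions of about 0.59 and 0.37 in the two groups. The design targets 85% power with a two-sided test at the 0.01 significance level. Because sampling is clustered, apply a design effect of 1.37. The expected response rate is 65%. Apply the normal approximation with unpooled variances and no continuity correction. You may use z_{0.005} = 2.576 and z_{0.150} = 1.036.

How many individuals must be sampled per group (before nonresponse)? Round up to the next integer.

n = (z_{α/2} + z_β)² · [p₁(1−p₁) + p₂(1−p₂)] / (p₁ − p₂)²
  = (2.576 + 1.036)² · (0.59·0.41 + 0.37·0.63) / (0.22)²
  = (3.612)² · (0.2419 + 0.2331) / 0.0484
  = 13.0465 · 0.4750 / 0.0484
  = 128.04
Design effect: 1.37 × 128.04 = 175.41.
Adjust for 65% response: 175.41 / 0.65 = 269.87.
Round up → n = 270 per group.

n = 270 per group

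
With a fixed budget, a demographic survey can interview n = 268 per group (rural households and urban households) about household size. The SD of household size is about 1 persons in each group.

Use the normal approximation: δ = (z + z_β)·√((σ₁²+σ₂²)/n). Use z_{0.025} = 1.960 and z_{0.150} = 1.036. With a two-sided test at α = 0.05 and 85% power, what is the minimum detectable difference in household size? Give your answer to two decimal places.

δ = (z_{α/2} + z_β) · √((σ₁²+σ₂²)/n)
  = (1.960 + 1.036) · √(2/268)
  = 2.996 · √0.00746
  = 2.996 · 0.0864
  = 0.2588

Minimum detectable difference ≈ 0.26 persons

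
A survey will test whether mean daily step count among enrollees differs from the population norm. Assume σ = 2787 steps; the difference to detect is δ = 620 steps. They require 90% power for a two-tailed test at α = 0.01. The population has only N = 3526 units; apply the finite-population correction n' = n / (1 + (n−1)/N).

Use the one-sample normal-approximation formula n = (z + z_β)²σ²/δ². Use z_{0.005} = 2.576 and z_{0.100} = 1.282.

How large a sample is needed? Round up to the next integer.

n = (z_{α/2} + z_β)² · σ² / δ²
  = (2.576 + 1.282)² · 2787² / 620²
  = 14.8842 · 7767369 / 384400
  = 300.76
Finite-population correction (N = 3526): 300.76 / (1 + (300.76 − 1)/3526) = 277.19.
Round up → n = 278.

n = 278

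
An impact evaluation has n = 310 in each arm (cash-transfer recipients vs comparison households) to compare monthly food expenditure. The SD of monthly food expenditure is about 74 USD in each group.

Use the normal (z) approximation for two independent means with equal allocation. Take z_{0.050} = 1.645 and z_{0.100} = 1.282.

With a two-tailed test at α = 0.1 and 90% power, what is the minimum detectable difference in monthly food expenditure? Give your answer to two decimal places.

δ = (z_{α/2} + z_β) · √((σ₁²+σ₂²)/n)
  = (1.645 + 1.282) · √(10952/310)
  = 2.927 · √35.329
  = 2.927 · 5.9438
  = 17.3976

Minimum detectable difference ≈ 17.40 USD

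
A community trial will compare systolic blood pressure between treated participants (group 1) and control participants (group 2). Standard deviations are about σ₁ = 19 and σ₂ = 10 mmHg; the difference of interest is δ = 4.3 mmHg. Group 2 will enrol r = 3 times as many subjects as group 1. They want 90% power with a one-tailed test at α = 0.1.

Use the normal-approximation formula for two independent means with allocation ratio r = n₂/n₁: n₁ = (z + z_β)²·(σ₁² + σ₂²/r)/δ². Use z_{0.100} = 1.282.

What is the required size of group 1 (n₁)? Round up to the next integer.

n₁ = (z_α + z_β)² · (σ₁² + σ₂²/r) / δ²
   = (1.282 + 1.282)² · (19² + 10²/3) / 4.3²
   = 6.5741 · (361 + 33.3333) / 18.49
   = 6.5741 · 394.3333 / 18.49
   = 140.20
Round up → n₁ = 141; n₂ = r·n₁ = 3 × 141 = 423.

n₁ = 141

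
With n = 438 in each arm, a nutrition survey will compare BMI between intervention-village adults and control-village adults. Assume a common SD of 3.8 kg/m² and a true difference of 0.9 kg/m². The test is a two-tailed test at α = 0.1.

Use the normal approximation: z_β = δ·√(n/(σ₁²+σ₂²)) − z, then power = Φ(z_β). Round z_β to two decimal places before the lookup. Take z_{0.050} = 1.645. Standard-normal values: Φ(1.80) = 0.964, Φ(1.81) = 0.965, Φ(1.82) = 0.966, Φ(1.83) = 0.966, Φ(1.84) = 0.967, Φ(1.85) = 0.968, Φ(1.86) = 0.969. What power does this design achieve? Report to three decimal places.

Power ≈ 0.969

z_β = δ·√(n/(σ₁²+σ₂²)) − z_{α/2}
    = 0.9 · √(438/28.88) − 1.645
    = 0.9 · 3.89438 − 1.645
    = 3.5049 − 1.645 = 1.8599 → 1.86
Power = Φ(1.86) = 0.969.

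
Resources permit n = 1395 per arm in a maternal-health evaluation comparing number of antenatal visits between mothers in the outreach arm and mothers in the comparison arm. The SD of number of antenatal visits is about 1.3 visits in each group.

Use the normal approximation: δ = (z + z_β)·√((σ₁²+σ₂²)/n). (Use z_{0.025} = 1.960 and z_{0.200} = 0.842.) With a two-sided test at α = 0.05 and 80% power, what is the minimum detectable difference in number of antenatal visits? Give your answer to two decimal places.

δ = (z_{α/2} + z_β) · √((σ₁²+σ₂²)/n)
  = (1.960 + 0.842) · √(3.38/1395)
  = 2.802 · √0.00242
  = 2.802 · 0.0492
  = 0.1379

Minimum detectable difference ≈ 0.14 visits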